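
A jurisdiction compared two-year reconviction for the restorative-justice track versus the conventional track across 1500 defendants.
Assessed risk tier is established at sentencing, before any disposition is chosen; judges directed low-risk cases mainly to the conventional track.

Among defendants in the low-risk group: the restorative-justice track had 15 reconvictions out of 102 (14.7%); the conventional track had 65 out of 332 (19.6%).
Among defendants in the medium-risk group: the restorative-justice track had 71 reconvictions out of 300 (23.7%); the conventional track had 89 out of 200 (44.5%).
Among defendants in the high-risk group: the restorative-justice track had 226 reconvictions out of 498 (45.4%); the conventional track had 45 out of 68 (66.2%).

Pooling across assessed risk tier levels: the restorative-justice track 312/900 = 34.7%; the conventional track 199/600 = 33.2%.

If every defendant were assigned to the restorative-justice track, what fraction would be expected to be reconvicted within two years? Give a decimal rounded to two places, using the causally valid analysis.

Assessed risk tier is set before the disposition has any effect — it is not caused by the disposition — and it independently drives the outcome. That makes it a confounder, so the causal comparison is within assessed risk tier levels.
Standardising the restorative-justice track to the population assessed risk tier mix: 0.289·15/102 + 0.333·71/300 + 0.377·226/498 = 0.293.

0.29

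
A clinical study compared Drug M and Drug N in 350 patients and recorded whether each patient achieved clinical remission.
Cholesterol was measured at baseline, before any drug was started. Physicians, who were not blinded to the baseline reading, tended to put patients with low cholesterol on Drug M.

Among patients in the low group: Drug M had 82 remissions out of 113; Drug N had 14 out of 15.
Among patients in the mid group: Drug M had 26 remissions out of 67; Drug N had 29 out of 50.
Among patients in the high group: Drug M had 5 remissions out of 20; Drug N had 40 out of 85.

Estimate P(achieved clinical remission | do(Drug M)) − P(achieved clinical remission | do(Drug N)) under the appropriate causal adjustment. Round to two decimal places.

-0.21

Cholesterol differs across drugs for reasons unrelated to any effect of the drug itself, and it separately predicts the outcome — a classic confounder. We must compare within cholesterol levels.
Adjusting over the population distribution of cholesterol: 0.366·(0.726−0.933) + 0.334·(0.388−0.580) + 0.300·(0.250−0.471) = -0.206.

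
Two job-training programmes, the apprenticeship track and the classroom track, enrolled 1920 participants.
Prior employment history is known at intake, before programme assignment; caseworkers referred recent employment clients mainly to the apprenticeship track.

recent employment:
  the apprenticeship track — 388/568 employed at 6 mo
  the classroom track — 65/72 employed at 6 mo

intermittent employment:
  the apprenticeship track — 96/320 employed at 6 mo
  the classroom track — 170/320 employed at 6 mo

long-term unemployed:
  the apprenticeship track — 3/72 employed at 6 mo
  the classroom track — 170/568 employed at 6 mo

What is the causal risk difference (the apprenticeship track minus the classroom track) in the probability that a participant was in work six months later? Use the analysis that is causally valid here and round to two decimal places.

Since prior employment history is a pre-existing factor (not a product of the programme) and it affects the outcome on its own, it is a confounder. The stratified rates, not the pooled rate, identify the causal effect.
Adjusting over the population distribution of prior employment history: 0.333·(0.683−0.903) + 0.333·(0.300−0.531) + 0.333·(0.042−0.299) = -0.236.

-0.24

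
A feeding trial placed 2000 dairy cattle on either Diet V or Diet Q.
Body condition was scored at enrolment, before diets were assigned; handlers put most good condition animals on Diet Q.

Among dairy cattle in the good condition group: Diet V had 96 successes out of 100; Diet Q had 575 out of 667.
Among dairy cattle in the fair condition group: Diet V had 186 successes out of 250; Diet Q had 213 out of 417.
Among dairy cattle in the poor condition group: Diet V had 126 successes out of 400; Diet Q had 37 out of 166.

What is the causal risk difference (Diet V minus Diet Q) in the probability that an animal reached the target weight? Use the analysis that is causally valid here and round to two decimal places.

+0.14

Starting body condition differs across diets for reasons unrelated to any effect of the diet itself, and it separately predicts the outcome — a classic confounder. We must compare within starting body condition levels.
Adjusting over the population distribution of starting body condition: 0.384·(0.960−0.862) + 0.334·(0.744−0.511) + 0.283·(0.315−0.223) = +0.141.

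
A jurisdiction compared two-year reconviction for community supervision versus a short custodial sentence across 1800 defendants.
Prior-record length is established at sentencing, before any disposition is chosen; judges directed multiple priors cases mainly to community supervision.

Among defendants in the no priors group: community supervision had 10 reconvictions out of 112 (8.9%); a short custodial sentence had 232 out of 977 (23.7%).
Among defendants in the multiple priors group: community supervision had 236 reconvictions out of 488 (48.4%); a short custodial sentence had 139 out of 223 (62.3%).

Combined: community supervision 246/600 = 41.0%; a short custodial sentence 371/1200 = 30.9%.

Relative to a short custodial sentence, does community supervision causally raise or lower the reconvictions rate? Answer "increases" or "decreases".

decreases

Prior-record length is set before the disposition has any effect — it is not caused by the disposition — and it independently drives the outcome. That makes it a confounder, so the causal comparison is within prior-record length levels.
Within each level — no priors: 8.9% vs 23.7%; multiple priors: 48.4% vs 62.3% — community supervision is lower every time.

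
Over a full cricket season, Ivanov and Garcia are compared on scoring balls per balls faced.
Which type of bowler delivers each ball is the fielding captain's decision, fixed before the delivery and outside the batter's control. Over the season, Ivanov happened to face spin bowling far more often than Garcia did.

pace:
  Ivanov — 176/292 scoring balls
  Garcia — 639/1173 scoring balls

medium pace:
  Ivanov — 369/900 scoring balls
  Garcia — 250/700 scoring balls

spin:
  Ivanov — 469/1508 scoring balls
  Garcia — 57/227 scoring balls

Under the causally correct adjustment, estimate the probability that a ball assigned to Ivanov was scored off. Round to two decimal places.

0.43

The stratified and pooled comparisons disagree (Ivanov wins within each bowling type; Garcia wins overall), so the answer turns on the causal role of bowling type.
Nothing the player does changes bowling type; the imbalance is an allocation artefact. With bowling type also predicting the outcome, the pooled figure is confounded, and the within-stratum comparison is the causal one.
Standardising Ivanov to the population bowling type mix: 0.305·176/292 + 0.333·369/900 + 0.361·469/1508 = 0.433.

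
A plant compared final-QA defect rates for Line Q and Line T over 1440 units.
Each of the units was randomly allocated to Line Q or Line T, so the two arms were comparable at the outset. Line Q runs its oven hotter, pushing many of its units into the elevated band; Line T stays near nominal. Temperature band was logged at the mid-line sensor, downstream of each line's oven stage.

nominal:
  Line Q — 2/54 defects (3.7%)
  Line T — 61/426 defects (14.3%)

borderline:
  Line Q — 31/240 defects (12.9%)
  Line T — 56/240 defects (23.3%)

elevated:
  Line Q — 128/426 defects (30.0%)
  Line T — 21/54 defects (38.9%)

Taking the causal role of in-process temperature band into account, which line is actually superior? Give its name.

In-process temperature band is recorded after the line and is itself shifted by it — it sits on the causal path from line to outcome. Conditioning on a mediator would strip out part of the effect we want; the pooled comparison gives the total causal effect.
Pooled: Line Q 22.4% vs Line T 19.2%; Line T is lower overall.

Line T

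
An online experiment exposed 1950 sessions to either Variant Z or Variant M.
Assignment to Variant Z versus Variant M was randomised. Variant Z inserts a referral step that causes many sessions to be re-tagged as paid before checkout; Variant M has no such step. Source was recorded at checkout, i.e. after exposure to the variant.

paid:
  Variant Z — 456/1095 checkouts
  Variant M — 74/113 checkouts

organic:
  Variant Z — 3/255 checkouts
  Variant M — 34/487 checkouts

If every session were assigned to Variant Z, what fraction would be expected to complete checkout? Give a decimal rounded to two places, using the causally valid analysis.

0.34

Variant M is higher inside every traffic source stratum but Variant Z is higher in aggregate. Whether to stratify depends on how traffic source relates to the variant.
Stratifying would compare variants among sessions the variants themselves sorted into traffic source groups — a form of selection on an intermediate. The unconditioned pooled rates give the total causal effect.
So P(outcome | do(Variant Z)) is just the pooled rate for Variant Z: 459/1350 = 0.340.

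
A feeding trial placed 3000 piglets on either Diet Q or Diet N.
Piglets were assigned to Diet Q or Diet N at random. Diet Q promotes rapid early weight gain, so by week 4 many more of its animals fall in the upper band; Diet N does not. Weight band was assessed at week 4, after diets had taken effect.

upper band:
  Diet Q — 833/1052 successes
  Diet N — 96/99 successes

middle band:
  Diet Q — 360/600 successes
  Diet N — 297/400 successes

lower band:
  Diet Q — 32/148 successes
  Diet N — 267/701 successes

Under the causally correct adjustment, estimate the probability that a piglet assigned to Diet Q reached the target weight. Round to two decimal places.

Week-4 weight band here is a post-treatment variable shaped by the diet; conditioning on it would introduce bias rather than remove it. The overall comparison is the causal one.
So P(outcome | do(Diet Q)) is just the pooled rate for Diet Q: 1225/1800 = 0.681.

0.68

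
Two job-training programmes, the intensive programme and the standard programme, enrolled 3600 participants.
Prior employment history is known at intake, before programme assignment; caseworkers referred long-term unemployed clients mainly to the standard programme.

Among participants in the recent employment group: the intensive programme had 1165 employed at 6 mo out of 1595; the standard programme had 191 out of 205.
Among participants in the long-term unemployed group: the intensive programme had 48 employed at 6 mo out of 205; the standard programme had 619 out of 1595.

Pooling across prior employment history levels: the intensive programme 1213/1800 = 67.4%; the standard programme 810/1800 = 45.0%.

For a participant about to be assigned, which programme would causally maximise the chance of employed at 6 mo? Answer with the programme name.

Prior employment history differs across programmes for reasons unrelated to any effect of the programme itself, and it separately predicts the outcome — a classic confounder. We must compare within prior employment history levels.
Within each level — recent employment: 73.0% vs 93.2%; long-term unemployed: 23.4% vs 38.8% — the standard programme is higher every time.

the standard programme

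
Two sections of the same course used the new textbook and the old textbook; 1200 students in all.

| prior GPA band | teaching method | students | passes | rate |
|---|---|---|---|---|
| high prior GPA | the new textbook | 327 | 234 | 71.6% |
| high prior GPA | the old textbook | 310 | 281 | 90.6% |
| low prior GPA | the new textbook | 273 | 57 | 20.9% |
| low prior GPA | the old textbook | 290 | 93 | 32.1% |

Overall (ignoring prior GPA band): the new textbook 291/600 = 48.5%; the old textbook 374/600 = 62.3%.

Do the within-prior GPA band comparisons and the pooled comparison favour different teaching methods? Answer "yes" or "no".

no

Within each prior GPA band level (high prior GPA 71.6% vs 90.6%; low prior GPA 20.9% vs 32.1%), the old textbook has the higher rate every time. Pooled: 48.5% vs 62.3% — the old textbook has the higher rate overall. They agree.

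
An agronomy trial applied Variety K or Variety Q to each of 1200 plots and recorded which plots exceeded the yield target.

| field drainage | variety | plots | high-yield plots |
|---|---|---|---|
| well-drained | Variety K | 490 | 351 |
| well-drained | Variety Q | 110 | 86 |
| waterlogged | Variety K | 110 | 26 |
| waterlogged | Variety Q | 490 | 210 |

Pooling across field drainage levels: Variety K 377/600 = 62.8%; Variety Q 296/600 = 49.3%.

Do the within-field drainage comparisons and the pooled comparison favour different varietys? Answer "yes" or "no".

yes

Within each field drainage level (well-drained 71.6% vs 78.2%; waterlogged 23.6% vs 42.9%), Variety Q has the higher rate every time. Pooled: 62.8% vs 49.3% — Variety K has the higher rate overall. The two comparisons disagree.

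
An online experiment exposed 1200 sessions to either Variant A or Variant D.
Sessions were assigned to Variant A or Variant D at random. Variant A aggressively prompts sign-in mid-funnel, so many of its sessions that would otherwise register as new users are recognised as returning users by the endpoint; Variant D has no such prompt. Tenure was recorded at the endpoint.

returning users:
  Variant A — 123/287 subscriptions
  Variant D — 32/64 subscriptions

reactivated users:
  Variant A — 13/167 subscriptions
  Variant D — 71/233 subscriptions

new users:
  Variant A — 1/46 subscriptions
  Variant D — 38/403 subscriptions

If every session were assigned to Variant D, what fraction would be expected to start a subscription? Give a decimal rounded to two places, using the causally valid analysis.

0.20

The stratified and pooled comparisons disagree (Variant D wins within each user tenure; Variant A wins overall), so the answer turns on the causal role of user tenure.
User tenure lies on the pathway variant → user tenure → outcome, so adjusting for it blocks the indirect effect. For the total causal effect of variant, use the unadjusted pooled rates.
So P(outcome | do(Variant D)) is just the pooled rate for Variant D: 141/700 = 0.201.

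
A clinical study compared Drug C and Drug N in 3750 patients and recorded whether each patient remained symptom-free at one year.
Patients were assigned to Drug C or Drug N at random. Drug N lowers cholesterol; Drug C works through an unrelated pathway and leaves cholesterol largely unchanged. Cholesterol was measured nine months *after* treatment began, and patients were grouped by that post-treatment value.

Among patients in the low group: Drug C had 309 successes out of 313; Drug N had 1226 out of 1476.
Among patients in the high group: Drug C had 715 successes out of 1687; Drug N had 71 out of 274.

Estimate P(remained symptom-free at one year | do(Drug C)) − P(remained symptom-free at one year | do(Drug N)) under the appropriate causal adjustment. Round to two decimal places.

Stratifying would compare drugs among patients the drugs themselves sorted into cholesterol groups — a form of selection on an intermediate. The unconditioned pooled rates give the total causal effect.
The causal difference is the pooled difference: 0.512 − 0.741 = -0.229.

-0.23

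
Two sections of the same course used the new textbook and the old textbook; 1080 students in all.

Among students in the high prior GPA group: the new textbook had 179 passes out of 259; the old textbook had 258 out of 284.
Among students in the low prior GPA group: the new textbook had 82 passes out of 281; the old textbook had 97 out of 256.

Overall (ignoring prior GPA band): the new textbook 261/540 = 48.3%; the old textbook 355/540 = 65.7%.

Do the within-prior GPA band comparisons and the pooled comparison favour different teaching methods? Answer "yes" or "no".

Within each prior GPA band level (high prior GPA 69.1% vs 90.8%; low prior GPA 29.2% vs 37.9%), the old textbook has the higher rate every time. Pooled: 48.3% vs 65.7% — the old textbook has the higher rate overall. They agree.

no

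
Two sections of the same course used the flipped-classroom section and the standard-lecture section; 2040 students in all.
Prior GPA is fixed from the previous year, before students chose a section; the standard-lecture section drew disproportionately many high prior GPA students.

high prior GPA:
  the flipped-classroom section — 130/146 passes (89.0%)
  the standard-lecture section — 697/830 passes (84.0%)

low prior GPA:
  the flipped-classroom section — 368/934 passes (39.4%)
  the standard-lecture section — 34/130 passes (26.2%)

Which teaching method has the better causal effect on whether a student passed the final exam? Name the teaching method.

the flipped-classroom section

Prior GPA band differs across teaching methods for reasons unrelated to any effect of the teaching method itself, and it separately predicts the outcome — a classic confounder. We must compare within prior GPA band levels.
Within each level — high prior GPA: 89.0% vs 84.0%; low prior GPA: 39.4% vs 26.2% — the flipped-classroom section is higher every time.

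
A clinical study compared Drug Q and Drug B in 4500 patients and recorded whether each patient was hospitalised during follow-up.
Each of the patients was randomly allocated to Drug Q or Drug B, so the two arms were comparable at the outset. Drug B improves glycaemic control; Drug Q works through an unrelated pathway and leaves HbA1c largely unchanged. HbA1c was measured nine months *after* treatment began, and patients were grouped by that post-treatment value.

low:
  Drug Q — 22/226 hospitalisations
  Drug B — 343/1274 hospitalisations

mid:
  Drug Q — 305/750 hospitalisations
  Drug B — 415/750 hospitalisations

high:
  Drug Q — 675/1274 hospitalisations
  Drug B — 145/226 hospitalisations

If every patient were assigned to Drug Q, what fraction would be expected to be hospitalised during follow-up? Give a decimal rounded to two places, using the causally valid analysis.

0.45

The stratified and pooled comparisons disagree (Drug Q wins within each HbA1c; Drug B wins overall), so the answer turns on the causal role of HbA1c.
Stratifying would compare drugs among patients the drugs themselves sorted into HbA1c groups — a form of selection on an intermediate. The unconditioned pooled rates give the total causal effect.
So P(outcome | do(Drug Q)) is just the pooled rate for Drug Q: 1002/2250 = 0.445.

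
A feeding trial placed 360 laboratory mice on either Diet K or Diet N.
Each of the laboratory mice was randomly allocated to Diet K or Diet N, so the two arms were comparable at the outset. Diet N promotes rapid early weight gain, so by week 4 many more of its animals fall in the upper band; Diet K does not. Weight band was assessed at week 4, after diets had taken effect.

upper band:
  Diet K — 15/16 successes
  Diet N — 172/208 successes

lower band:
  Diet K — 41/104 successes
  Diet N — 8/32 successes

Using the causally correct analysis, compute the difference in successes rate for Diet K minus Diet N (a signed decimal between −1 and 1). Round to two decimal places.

Week-4 weight band is downstream of the diet. One should not condition on a consequence of treatment, so the overall rates are the right comparison.
The causal difference is the pooled difference: 0.467 − 0.750 = -0.283.

-0.28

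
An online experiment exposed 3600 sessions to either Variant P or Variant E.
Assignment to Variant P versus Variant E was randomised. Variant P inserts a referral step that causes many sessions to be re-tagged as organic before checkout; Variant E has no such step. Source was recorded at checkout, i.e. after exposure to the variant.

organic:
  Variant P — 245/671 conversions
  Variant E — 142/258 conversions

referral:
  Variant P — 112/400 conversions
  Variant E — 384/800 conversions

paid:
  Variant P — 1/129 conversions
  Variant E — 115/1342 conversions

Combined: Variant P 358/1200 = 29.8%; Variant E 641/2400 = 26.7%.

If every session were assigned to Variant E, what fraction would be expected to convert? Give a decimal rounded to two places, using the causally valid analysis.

Within every traffic source level Variant E has the higher rate, yet pooled Variant P does — Simpson's reversal.
Stratifying would compare variants among sessions the variants themselves sorted into traffic source groups — a form of selection on an intermediate. The unconditioned pooled rates give the total causal effect.
So P(outcome | do(Variant E)) is just the pooled rate for Variant E: 641/2400 = 0.267.

0.27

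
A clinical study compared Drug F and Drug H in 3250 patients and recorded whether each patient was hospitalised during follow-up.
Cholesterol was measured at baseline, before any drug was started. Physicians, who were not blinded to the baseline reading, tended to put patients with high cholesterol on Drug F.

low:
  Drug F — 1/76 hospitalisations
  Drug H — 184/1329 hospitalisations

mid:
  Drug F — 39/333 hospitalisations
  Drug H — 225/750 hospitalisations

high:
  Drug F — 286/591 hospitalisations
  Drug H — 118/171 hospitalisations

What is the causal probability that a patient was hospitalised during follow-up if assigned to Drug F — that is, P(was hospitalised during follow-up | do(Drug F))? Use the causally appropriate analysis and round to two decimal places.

0.16

Since cholesterol is a pre-existing factor (not a product of the drug) and it affects the outcome on its own, it is a confounder. The stratified rates, not the pooled rate, identify the causal effect.
Standardising Drug F to the population cholesterol mix: 0.432·1/76 + 0.333·39/333 + 0.234·286/591 = 0.158.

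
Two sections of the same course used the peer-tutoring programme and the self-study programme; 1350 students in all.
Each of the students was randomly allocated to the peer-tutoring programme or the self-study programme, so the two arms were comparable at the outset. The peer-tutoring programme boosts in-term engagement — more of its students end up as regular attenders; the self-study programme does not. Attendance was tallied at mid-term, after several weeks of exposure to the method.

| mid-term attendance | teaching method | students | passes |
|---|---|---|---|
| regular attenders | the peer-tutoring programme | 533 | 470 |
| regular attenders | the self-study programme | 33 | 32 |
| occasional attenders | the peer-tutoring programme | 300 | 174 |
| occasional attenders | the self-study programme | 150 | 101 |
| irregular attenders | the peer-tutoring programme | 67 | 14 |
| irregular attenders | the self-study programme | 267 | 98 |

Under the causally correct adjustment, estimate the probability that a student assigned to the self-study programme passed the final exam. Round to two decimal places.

The mid-term attendance-specific comparison favours the self-study programme throughout, but the pooled figures favour the peer-tutoring programme. The question is whether to condition on mid-term attendance.
Mid-term attendance is recorded after the teaching method and is itself shifted by it — it sits on the causal path from teaching method to outcome. Conditioning on a mediator would strip out part of the effect we want; the pooled comparison gives the total causal effect.
So P(outcome | do(the self-study programme)) is just the pooled rate for the self-study programme: 231/450 = 0.513.

0.51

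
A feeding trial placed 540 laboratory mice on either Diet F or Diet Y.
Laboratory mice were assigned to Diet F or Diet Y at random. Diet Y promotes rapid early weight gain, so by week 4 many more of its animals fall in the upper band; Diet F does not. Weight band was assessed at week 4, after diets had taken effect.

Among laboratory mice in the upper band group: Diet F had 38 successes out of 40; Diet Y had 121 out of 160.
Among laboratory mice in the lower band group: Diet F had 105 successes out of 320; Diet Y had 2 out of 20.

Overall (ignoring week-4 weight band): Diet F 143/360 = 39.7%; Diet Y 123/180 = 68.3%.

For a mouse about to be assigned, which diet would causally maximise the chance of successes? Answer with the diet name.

Diet Y

The distribution of week-4 weight band is itself part of what the diet does — it is an intermediate outcome. Holding it fixed would remove that part of the effect; the total effect is the pooled difference.
Pooled: Diet F 39.7% vs Diet Y 68.3%; Diet Y is higher overall.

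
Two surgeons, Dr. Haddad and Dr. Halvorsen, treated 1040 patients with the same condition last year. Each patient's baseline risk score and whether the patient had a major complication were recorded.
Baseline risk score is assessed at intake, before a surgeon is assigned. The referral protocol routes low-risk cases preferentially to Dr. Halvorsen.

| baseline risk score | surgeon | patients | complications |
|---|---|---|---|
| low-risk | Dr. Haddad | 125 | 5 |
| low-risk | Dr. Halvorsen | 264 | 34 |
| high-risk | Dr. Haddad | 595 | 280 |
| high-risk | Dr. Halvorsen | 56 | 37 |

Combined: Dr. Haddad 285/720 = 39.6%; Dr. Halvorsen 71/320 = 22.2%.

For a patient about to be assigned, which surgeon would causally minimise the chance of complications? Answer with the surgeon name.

Dr. Haddad

Within every baseline risk score level Dr. Haddad has the lower rate, yet pooled Dr. Halvorsen does — Simpson's reversal.
The imbalance in baseline risk score arose from how patients were allocated, not from anything the surgeon did; and baseline risk score independently affects the outcome. The pooled gap is confounded — condition on baseline risk score.
Within each level — low-risk: 4.0% vs 12.9%; high-risk: 47.1% vs 66.1% — Dr. Haddad is lower every time.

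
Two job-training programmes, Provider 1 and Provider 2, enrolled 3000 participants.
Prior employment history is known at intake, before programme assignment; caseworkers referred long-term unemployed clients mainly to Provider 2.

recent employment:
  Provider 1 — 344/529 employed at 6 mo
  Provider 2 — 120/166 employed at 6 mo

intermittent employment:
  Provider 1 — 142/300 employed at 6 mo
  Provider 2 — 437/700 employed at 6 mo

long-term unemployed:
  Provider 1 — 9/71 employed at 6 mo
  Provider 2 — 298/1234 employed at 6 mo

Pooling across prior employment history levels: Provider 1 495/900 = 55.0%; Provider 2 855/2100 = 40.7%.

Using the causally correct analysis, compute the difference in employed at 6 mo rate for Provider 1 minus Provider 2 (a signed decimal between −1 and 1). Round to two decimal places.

Nothing the programme does changes prior employment history; the imbalance is an allocation artefact. With prior employment history also predicting the outcome, the pooled figure is confounded, and the within-stratum comparison is the causal one.
Adjusting over the population distribution of prior employment history: 0.232·(0.650−0.723) + 0.333·(0.473−0.624) + 0.435·(0.127−0.241) = -0.117.

-0.12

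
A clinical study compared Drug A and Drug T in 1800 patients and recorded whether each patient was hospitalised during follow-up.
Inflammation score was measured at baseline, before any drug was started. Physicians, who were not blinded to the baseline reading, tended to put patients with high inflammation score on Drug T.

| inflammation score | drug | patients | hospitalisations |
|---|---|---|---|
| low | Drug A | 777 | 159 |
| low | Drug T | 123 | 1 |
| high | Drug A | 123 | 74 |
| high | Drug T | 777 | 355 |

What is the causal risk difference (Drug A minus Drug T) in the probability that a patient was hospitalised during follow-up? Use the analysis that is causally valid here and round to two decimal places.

+0.17

The stratified and pooled comparisons disagree (Drug T wins within each inflammation score; Drug A wins overall), so the answer turns on the causal role of inflammation score.
Inflammation score differs across drugs for reasons unrelated to any effect of the drug itself, and it separately predicts the outcome — a classic confounder. We must compare within inflammation score levels.
Adjusting over the population distribution of inflammation score: 0.500·(0.205−0.008) + 0.500·(0.602−0.457) = +0.171.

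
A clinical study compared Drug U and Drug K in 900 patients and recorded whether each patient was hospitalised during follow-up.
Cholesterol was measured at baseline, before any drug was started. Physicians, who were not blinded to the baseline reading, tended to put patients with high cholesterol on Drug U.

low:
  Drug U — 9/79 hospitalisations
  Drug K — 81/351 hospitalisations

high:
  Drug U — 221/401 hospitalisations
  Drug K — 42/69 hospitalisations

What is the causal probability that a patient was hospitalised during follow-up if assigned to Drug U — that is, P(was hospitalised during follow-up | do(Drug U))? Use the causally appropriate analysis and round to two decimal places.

The cholesterol-specific comparison favours Drug U throughout, but the pooled figures favour Drug K. The question is whether to condition on cholesterol.
Cholesterol differs across drugs for reasons unrelated to any effect of the drug itself, and it separately predicts the outcome — a classic confounder. We must compare within cholesterol levels.
Standardising Drug U to the population cholesterol mix: 0.478·9/79 + 0.522·221/401 = 0.342.

0.34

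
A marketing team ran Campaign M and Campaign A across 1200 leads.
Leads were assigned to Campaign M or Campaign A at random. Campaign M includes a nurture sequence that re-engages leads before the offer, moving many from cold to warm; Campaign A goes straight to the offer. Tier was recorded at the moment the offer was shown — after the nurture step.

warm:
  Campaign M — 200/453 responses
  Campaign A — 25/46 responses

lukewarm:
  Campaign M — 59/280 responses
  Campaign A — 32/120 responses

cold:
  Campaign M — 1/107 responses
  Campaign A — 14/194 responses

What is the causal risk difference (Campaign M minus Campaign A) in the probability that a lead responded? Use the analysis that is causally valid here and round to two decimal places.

The stratified and pooled comparisons disagree (Campaign A wins within each engagement tier; Campaign M wins overall), so the answer turns on the causal role of engagement tier.
Engagement tier is recorded after the campaign and is itself shifted by it — it sits on the causal path from campaign to outcome. Conditioning on a mediator would strip out part of the effect we want; the pooled comparison gives the total causal effect.
The causal difference is the pooled difference: 0.310 − 0.197 = +0.112.

+0.11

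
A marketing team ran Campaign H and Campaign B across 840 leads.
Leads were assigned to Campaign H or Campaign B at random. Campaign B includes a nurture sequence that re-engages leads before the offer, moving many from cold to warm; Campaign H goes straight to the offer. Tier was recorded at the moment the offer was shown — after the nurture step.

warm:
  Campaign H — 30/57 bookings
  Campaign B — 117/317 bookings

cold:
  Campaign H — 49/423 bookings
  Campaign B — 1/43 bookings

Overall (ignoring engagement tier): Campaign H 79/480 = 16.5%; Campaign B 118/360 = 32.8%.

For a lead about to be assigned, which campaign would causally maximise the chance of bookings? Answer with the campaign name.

The engagement tier-specific comparison favours Campaign H throughout, but the pooled figures favour Campaign B. The question is whether to condition on engagement tier.
Stratifying would compare campaigns among leads the campaigns themselves sorted into engagement tier groups — a form of selection on an intermediate. The unconditioned pooled rates give the total causal effect.
Pooled: Campaign H 16.5% vs Campaign B 32.8%; Campaign B is higher overall.

Campaign B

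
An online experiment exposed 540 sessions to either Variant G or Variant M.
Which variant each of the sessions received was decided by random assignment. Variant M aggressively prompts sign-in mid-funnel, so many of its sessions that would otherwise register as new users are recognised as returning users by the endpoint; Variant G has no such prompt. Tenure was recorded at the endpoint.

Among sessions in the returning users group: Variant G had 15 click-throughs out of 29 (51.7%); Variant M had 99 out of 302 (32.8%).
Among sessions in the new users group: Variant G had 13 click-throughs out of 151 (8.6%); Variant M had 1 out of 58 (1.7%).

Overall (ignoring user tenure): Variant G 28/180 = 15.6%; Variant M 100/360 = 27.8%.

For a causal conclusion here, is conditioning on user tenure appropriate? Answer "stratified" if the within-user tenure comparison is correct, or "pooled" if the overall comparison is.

The user tenure-specific comparison favours Variant G throughout, but the pooled figures favour Variant M. The question is whether to condition on user tenure.
User tenure here is a post-treatment variable shaped by the variant; conditioning on it would introduce bias rather than remove it. The overall comparison is the causal one.
Pooled: Variant G 15.6% vs Variant M 27.8%; Variant M is higher overall.

pooled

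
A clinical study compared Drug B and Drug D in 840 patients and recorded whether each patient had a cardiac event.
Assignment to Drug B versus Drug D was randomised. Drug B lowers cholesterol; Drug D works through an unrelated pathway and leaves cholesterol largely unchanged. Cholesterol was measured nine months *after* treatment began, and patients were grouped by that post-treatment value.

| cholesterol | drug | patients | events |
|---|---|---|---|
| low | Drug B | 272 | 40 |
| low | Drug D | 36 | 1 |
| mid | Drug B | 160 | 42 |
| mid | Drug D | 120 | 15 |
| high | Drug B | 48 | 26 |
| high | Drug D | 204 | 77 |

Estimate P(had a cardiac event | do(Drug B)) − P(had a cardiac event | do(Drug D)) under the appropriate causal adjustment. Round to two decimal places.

The distribution of cholesterol is itself part of what the drug does — it is an intermediate outcome. Holding it fixed would remove that part of the effect; the total effect is the pooled difference.
The causal difference is the pooled difference: 0.225 − 0.258 = -0.033.

-0.03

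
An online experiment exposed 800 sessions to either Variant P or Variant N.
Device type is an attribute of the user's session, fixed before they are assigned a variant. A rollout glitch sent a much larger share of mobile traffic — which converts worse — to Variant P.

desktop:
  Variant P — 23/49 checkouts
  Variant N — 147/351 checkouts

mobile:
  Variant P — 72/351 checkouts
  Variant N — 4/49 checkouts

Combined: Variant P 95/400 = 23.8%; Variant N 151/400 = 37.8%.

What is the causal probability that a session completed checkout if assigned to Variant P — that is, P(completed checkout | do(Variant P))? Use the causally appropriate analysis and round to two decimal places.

0.34

Nothing the variant does changes device type; the imbalance is an allocation artefact. With device type also predicting the outcome, the pooled figure is confounded, and the within-stratum comparison is the causal one.
Standardising Variant P to the population device type mix: 0.500·23/49 + 0.500·72/351 = 0.337.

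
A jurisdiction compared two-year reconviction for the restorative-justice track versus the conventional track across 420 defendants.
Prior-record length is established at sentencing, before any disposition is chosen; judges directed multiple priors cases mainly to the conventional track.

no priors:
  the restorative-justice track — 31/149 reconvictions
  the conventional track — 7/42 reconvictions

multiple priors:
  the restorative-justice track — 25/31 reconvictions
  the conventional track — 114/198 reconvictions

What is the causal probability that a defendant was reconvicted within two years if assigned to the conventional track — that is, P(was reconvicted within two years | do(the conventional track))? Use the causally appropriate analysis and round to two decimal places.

Prior-record length is set before the disposition has any effect — it is not caused by the disposition — and it independently drives the outcome. That makes it a confounder, so the causal comparison is within prior-record length levels.
Standardising the conventional track to the population prior-record length mix: 0.455·7/42 + 0.545·114/198 = 0.390.

0.39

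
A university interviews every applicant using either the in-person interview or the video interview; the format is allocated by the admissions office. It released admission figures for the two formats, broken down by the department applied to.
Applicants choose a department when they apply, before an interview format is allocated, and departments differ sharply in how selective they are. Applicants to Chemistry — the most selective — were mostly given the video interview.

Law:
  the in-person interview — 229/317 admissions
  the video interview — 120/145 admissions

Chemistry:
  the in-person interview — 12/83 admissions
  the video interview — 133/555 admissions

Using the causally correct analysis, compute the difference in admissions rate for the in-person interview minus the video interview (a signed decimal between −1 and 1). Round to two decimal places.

-0.10

Within every department level the video interview has the higher rate, yet pooled the in-person interview does — Simpson's reversal.
Here department is a common cause — it drives both which interview format a case falls under and the outcome. The crude comparison mixes populations; the stratum-specific rates are the causally relevant ones.
Adjusting over the population distribution of department: 0.420·(0.722−0.828) + 0.580·(0.145−0.240) = -0.099.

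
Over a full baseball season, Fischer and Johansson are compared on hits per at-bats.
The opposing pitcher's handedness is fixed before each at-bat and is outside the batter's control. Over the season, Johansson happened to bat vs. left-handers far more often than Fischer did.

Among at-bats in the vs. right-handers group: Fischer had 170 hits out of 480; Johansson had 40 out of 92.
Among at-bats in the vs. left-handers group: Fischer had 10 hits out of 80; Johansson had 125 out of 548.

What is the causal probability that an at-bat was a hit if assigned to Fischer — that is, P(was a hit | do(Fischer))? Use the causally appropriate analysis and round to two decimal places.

Pitcher handedness is set before the player has any effect — it is not caused by the player — and it independently drives the outcome. That makes it a confounder, so the causal comparison is within pitcher handedness levels.
Standardising Fischer to the population pitcher handedness mix: 0.477·170/480 + 0.523·10/80 = 0.234.

0.23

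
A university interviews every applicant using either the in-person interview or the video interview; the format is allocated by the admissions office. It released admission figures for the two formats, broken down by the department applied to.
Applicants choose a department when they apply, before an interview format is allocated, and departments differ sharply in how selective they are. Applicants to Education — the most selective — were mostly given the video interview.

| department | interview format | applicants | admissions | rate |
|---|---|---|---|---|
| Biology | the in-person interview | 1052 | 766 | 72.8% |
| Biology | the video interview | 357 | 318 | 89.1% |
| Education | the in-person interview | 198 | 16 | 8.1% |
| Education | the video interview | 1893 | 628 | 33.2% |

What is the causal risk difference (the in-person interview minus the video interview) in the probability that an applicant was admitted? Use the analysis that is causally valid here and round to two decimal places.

-0.22

Department satisfies the back-door criterion: it is not a descendant of the interview format, and it blocks the spurious path from interview format to outcome. Adjusting for it (i.e., using the within-department rates) gives the causal effect.
Adjusting over the population distribution of department: 0.403·(0.728−0.891) + 0.597·(0.081−0.332) = -0.215.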